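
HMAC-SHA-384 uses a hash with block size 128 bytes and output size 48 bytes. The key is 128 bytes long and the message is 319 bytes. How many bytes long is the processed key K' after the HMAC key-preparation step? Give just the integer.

128

Key is 128 ≤ 128 bytes, zero-padded: |K'| = 128.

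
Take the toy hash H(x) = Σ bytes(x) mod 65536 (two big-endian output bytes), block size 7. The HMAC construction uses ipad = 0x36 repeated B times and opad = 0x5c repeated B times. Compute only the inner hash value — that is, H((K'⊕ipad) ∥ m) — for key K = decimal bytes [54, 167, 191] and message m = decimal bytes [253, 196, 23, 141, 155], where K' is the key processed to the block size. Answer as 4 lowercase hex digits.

04f2

Key decimal bytes [54, 167, 191] = 36 a7 bf is 3 bytes ≤ B = 7; zero-pad to 7 bytes: K' = 36 a7 bf 00 00 00 00.
K' ⊕ ipad = 00 91 89 36 36 36 36.
Inner input = 00 91 89 36 36 36 36 ∥ fd c4 17 8d 9b.
Inner hash: sum = 0+145+137+54+54+54+54+253+196+23+141+155 = 1266 → 04 f2.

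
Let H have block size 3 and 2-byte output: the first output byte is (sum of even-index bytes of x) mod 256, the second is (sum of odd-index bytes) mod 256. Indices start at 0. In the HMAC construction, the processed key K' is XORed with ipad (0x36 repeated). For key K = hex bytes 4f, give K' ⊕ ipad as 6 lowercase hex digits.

Key hex bytes 4f is 1 byte ≤ B = 3; zero-pad to 3 bytes: K' = 4f 00 00.
XOR each byte with 0x36: 4f⊕36=79, 00⊕36=36, 00⊕36=36.

793636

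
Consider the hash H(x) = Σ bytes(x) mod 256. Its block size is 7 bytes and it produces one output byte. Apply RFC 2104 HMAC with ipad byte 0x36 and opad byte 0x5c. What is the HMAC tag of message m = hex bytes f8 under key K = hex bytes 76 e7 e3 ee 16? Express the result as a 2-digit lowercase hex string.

9a

Key hex bytes 76 e7 e3 ee 16 is 5 bytes ≤ B = 7; zero-pad to 7 bytes: K' = 76 e7 e3 ee 16 00 00.
K' ⊕ ipad = 40 d1 d5 d8 20 36 36.  K' ⊕ opad = 2a bb bf b2 4a 5c 5c.
Inner input = (K'⊕ipad) ∥ m = 40 d1 d5 d8 20 36 36 ∥ f8.
Inner hash: sum = 64+209+213+216+32+54+54+248 = 1090; mod 256 = 66 → 42.
Outer input = (K'⊕opad) ∥ inner = 2a bb bf b2 4a 5c 5c ∥ 42.
Outer hash (tag): sum = 42+187+191+178+74+92+92+66 = 922; mod 256 = 154 → 9a.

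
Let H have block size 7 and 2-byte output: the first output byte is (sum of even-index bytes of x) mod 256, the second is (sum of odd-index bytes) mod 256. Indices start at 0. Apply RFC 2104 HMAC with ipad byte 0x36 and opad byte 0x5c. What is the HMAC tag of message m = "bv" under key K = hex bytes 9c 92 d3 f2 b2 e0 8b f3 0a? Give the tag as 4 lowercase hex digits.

2d5b

Key hex bytes 9c 92 d3 f2 b2 e0 8b f3 0a is 9 bytes > B = 7, so hash it first: H(key) = b6 57, then zero-pad to 7 bytes: K' = b6 57 00 00 00 00 00.
K' ⊕ ipad = 80 61 36 36 36 36 36.  K' ⊕ opad = ea 0b 5c 5c 5c 5c 5c.
Inner input = (K'⊕ipad) ∥ m = 80 61 36 36 36 36 36 ∥ 62 76.
Inner hash: even-index sum = 408 mod 256 = 152; odd-index sum = 303 mod 256 = 47 → 98 2f.
Outer input = (K'⊕opad) ∥ inner = ea 0b 5c 5c 5c 5c 5c ∥ 98 2f.
Outer hash (tag): even-index sum = 557 mod 256 = 45; odd-index sum = 347 mod 256 = 91 → 2d 5b.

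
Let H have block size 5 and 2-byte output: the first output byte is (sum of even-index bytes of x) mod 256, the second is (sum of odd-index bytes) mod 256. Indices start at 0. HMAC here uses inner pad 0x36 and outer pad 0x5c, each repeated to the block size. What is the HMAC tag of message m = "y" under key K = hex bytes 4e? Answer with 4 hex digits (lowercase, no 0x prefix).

Key hex bytes 4e is 1 byte ≤ B = 5; zero-pad to 5 bytes: K' = 4e 00 00 00 00.
K' ⊕ ipad = 78 36 36 36 36.  K' ⊕ opad = 12 5c 5c 5c 5c.
Inner input = (K'⊕ipad) ∥ m = 78 36 36 36 36 ∥ 79.
Inner hash: even-index sum = 228 mod 256 = 228; odd-index sum = 229 mod 256 = 229 → e4 e5.
Outer input = (K'⊕opad) ∥ inner = 12 5c 5c 5c 5c ∥ e4 e5.
Outer hash (tag): even-index sum = 431 mod 256 = 175; odd-index sum = 412 mod 256 = 156 → af 9c.

af9c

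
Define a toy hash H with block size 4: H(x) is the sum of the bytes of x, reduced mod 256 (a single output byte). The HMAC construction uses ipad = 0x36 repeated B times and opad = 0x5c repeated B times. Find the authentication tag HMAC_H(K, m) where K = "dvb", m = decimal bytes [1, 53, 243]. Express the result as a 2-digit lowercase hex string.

41

Key "dvb" = 64 76 62 is 3 bytes ≤ B = 4; zero-pad to 4 bytes: K' = 64 76 62 00.
K' ⊕ ipad = 52 40 54 36.  K' ⊕ opad = 38 2a 3e 5c.
Inner input = (K'⊕ipad) ∥ m = 52 40 54 36 ∥ 01 35 f3.
Inner hash: sum = 82+64+84+54+1+53+243 = 581; mod 256 = 69 → 45.
Outer input = (K'⊕opad) ∥ inner = 38 2a 3e 5c ∥ 45.
Outer hash (tag): sum = 56+42+62+92+69 = 321; mod 256 = 65 → 41.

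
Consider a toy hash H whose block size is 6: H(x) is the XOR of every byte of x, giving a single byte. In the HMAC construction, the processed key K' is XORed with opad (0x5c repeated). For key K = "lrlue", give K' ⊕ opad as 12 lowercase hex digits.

302e3029395c

Key "lrlue" = 6c 72 6c 75 65 is 5 bytes ≤ B = 6; zero-pad to 6 bytes: K' = 6c 72 6c 75 65 00.
XOR each byte with 0x5c: 6c⊕5c=30, 72⊕5c=2e, 6c⊕5c=30, 75⊕5c=29, 65⊕5c=39, 00⊕5c=5c.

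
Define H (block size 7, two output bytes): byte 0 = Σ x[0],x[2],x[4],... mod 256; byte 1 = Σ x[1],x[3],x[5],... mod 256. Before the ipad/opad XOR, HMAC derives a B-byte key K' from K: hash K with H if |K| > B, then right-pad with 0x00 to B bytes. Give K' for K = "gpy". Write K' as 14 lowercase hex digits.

Key "gpy" = 67 70 79 is 3 bytes ≤ B = 7; zero-pad to 7 bytes: K' = 67 70 79 00 00 00 00.

67707900000000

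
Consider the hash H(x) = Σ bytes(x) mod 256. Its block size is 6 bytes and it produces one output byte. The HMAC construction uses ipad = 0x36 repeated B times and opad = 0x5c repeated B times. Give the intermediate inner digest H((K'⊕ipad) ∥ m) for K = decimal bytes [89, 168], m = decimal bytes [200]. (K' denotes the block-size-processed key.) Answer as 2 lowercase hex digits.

ad

Key decimal bytes [89, 168] = 59 a8 is 2 bytes ≤ B = 6; zero-pad to 6 bytes: K' = 59 a8 00 00 00 00.
K' ⊕ ipad = 6f 9e 36 36 36 36.
Inner input = 6f 9e 36 36 36 36 ∥ c8.
Inner hash: sum = 111+158+54+54+54+54+200 = 685; mod 256 = 173 → ad.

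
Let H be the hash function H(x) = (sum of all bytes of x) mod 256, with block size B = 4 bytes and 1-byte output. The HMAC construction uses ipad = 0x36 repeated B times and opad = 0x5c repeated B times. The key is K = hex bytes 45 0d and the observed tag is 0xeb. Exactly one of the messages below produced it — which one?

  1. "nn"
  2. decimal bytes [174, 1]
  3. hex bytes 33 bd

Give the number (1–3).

Key hex bytes 45 0d is 2 bytes ≤ B = 4; zero-pad to 4 bytes: K' = 45 0d 00 00.
K' ⊕ ipad = 73 3b 36 36; K' ⊕ opad = 19 51 5c 5c.
m1: inner = H(73 3b 36 36 6e 6e) = f6; tag = H(19 51 5c 5c f6) = 18
m2: inner = H(73 3b 36 36 ae 01) = c9; tag = H(19 51 5c 5c c9) = eb ← matches
m3: inner = H(73 3b 36 36 33 bd) = 0a; tag = H(19 51 5c 5c 0a) = 2c

2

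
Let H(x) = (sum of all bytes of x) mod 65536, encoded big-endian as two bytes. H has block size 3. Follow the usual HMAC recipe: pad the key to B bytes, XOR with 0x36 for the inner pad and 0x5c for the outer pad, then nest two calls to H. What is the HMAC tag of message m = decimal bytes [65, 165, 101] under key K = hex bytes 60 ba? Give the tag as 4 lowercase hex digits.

Key hex bytes 60 ba is 2 bytes ≤ B = 3; zero-pad to 3 bytes: K' = 60 ba 00.
K' ⊕ ipad = 56 8c 36.  K' ⊕ opad = 3c e6 5c.
Inner input = (K'⊕ipad) ∥ m = 56 8c 36 ∥ 41 a5 65.
Inner hash: sum = 86+140+54+65+165+101 = 611 → 02 63.
Outer input = (K'⊕opad) ∥ inner = 3c e6 5c ∥ 02 63.
Outer hash (tag): sum = 60+230+92+2+99 = 483 → 01 e3.

01e3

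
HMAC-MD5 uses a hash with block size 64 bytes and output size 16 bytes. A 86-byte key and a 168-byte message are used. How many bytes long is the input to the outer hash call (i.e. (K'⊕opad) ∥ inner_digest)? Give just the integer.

80

Key is 86 > 64 bytes, so it is hashed to 16 bytes then zero-padded to 64: |K'| = 64.
Outer input = (K'⊕opad) ∥ H(inner) → 64 + 16 = 80 bytes.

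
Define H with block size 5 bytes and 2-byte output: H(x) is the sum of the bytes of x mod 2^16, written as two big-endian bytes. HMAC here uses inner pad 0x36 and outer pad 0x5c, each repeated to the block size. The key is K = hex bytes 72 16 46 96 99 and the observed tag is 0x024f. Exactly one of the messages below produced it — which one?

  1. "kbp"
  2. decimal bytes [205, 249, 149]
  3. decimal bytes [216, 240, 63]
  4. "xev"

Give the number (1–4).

3

Key hex bytes 72 16 46 96 99 is exactly B = 5 bytes: K' = 72 16 46 96 99.
K' ⊕ ipad = 44 20 70 a0 af; K' ⊕ opad = 2e 4a 1a ca c5.
m1: inner = H(44 20 70 a0 af 6b 62 70) = 03 60; tag = H(2e 4a 1a ca c5 03 60) = 0284
m2: inner = H(44 20 70 a0 af cd f9 95) = 04 7e; tag = H(2e 4a 1a ca c5 04 7e) = 02a3
m3: inner = H(44 20 70 a0 af d8 f0 3f) = 04 2a; tag = H(2e 4a 1a ca c5 04 2a) = 024f ← matches
m4: inner = H(44 20 70 a0 af 78 65 76) = 03 76; tag = H(2e 4a 1a ca c5 03 76) = 029a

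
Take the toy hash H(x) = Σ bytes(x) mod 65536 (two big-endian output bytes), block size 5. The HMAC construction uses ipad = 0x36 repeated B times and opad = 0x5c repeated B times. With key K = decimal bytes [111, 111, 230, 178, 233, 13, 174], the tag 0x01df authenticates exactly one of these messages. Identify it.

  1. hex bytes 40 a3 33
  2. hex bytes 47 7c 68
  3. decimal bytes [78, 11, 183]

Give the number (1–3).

2

Key decimal bytes [111, 111, 230, 178, 233, 13, 174] = 6f 6f e6 b2 e9 0d ae is 7 bytes > B = 5, so hash it first: H(key) = 04 1a, then zero-pad to 5 bytes: K' = 04 1a 00 00 00.
K' ⊕ ipad = 32 2c 36 36 36; K' ⊕ opad = 58 46 5c 5c 5c.
m1: inner = H(32 2c 36 36 36 40 a3 33) = 02 16; tag = H(58 46 5c 5c 5c 02 16) = 01ca
m2: inner = H(32 2c 36 36 36 47 7c 68) = 02 2b; tag = H(58 46 5c 5c 5c 02 2b) = 01df ← matches
m3: inner = H(32 2c 36 36 36 4e 0b b7) = 02 10; tag = H(58 46 5c 5c 5c 02 10) = 01c4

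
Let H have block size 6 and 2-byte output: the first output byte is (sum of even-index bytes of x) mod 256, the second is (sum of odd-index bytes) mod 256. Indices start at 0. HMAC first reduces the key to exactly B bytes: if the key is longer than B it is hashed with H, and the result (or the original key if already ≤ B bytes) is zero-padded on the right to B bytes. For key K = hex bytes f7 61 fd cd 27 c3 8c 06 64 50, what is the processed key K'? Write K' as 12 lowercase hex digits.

|K| = 10 > B = 6, so first hash the key.
H(K): even-index sum = 779 mod 256 = 11; odd-index sum = 583 mod 256 = 71 → 0b 47.
Zero-pad H(K) = 0b 47 to 6 bytes: K' = 0b 47 00 00 00 00.

0b4700000000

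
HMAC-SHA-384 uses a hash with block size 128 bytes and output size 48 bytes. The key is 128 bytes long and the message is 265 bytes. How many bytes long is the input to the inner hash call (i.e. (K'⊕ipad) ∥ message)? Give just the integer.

393

Key is 128 ≤ 128 bytes, zero-padded: |K'| = 128.
Inner input = (K'⊕ipad) ∥ m → 128 + 265 = 393 bytes.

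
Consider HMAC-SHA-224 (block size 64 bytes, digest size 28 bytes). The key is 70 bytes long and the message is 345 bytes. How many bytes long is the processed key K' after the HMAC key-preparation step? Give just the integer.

64

Key is 70 > 64 bytes, so it is hashed to 28 bytes then zero-padded to 64: |K'| = 64.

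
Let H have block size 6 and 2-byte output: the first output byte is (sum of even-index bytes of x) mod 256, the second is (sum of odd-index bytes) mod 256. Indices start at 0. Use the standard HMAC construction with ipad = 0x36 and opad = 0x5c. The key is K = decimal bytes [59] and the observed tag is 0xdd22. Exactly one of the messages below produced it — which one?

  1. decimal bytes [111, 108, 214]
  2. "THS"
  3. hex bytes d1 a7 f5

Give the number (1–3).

1

Key decimal bytes [59] = 3b is 1 byte ≤ B = 6; zero-pad to 6 bytes: K' = 3b 00 00 00 00 00.
K' ⊕ ipad = 0d 36 36 36 36 36; K' ⊕ opad = 67 5c 5c 5c 5c 5c.
m1: inner = H(0d 36 36 36 36 36 6f 6c d6) = be 0e; tag = H(67 5c 5c 5c 5c 5c be 0e) = dd22 ← matches
m2: inner = H(0d 36 36 36 36 36 54 48 53) = 20 ea; tag = H(67 5c 5c 5c 5c 5c 20 ea) = 3ffe
m3: inner = H(0d 36 36 36 36 36 d1 a7 f5) = 3f 49; tag = H(67 5c 5c 5c 5c 5c 3f 49) = 5e5d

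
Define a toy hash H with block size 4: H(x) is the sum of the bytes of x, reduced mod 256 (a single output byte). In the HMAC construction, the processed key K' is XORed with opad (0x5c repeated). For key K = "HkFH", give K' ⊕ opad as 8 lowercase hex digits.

Key "HkFH" = 48 6b 46 48 is exactly B = 4 bytes: K' = 48 6b 46 48.
XOR each byte with 0x5c: 48⊕5c=14, 6b⊕5c=37, 46⊕5c=1a, 48⊕5c=14.

14371a14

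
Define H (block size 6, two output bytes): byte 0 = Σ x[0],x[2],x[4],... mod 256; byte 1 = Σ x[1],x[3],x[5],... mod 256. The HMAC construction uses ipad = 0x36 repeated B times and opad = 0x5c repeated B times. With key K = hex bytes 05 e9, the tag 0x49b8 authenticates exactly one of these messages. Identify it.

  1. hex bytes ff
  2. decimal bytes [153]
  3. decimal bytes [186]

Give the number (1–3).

2

Key hex bytes 05 e9 is 2 bytes ≤ B = 6; zero-pad to 6 bytes: K' = 05 e9 00 00 00 00.
K' ⊕ ipad = 33 df 36 36 36 36; K' ⊕ opad = 59 b5 5c 5c 5c 5c.
m1: inner = H(33 df 36 36 36 36 ff) = 9e 4b; tag = H(59 b5 5c 5c 5c 5c 9e 4b) = afb8
m2: inner = H(33 df 36 36 36 36 99) = 38 4b; tag = H(59 b5 5c 5c 5c 5c 38 4b) = 49b8 ← matches
m3: inner = H(33 df 36 36 36 36 ba) = 59 4b; tag = H(59 b5 5c 5c 5c 5c 59 4b) = 6ab8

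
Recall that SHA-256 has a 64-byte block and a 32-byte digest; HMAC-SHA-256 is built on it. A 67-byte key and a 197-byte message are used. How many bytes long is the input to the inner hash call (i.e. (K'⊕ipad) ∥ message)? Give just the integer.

Key is 67 > 64 bytes, so it is hashed to 32 bytes then zero-padded to 64: |K'| = 64.
Inner input = (K'⊕ipad) ∥ m → 64 + 197 = 261 bytes.

261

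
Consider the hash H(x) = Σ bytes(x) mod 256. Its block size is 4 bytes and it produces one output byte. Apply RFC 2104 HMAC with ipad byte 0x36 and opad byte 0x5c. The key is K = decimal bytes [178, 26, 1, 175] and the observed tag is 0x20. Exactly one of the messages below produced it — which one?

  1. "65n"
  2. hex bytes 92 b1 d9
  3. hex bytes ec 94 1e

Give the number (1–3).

Key decimal bytes [178, 26, 1, 175] = b2 1a 01 af is exactly B = 4 bytes: K' = b2 1a 01 af.
K' ⊕ ipad = 84 2c 37 99; K' ⊕ opad = ee 46 5d f3.
m1: inner = H(84 2c 37 99 36 35 6e) = 59; tag = H(ee 46 5d f3 59) = dd
m2: inner = H(84 2c 37 99 92 b1 d9) = 9c; tag = H(ee 46 5d f3 9c) = 20 ← matches
m3: inner = H(84 2c 37 99 ec 94 1e) = 1e; tag = H(ee 46 5d f3 1e) = a2

2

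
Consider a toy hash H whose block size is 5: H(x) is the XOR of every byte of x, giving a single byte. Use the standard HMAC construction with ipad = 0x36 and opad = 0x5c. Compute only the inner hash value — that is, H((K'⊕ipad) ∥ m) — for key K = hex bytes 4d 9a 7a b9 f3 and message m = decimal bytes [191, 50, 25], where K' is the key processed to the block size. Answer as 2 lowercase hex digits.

Key hex bytes 4d 9a 7a b9 f3 is exactly B = 5 bytes: K' = 4d 9a 7a b9 f3.
K' ⊕ ipad = 7b ac 4c 8f c5.
Inner input = 7b ac 4c 8f c5 ∥ bf 32 19.
Inner hash: XOR 7b⊕ac⊕4c⊕8f⊕c5⊕bf⊕32⊕19 = 45.

45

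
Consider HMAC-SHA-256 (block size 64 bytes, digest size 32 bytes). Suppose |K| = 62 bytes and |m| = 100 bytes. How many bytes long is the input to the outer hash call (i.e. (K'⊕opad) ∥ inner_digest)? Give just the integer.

Key is 62 ≤ 64 bytes, zero-padded: |K'| = 64.
Outer input = (K'⊕opad) ∥ H(inner) → 64 + 32 = 96 bytes.

96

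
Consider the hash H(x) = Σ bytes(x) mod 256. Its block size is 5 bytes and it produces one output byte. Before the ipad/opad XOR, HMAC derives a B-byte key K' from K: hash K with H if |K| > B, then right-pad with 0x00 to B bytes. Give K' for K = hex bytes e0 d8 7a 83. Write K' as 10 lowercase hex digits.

Key hex bytes e0 d8 7a 83 is 4 bytes ≤ B = 5; zero-pad to 5 bytes: K' = e0 d8 7a 83 00.

e0d87a8300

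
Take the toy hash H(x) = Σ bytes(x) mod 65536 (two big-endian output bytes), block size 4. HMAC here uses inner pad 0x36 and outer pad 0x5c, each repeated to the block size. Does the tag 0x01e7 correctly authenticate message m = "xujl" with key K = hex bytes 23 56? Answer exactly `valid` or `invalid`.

valid

Key hex bytes 23 56 is 2 bytes ≤ B = 4; zero-pad to 4 bytes: K' = 23 56 00 00.
K' ⊕ ipad = 15 60 36 36; K' ⊕ opad = 7f 0a 5c 5c.
Inner hash: sum = 21+96+54+54+120+117+106+108 = 676 → 02 a4.
Outer hash (recomputed tag): sum = 127+10+92+92+2+164 = 487 → 01 e7.
Recomputed tag = 01e7; claimed = 01e7 → match.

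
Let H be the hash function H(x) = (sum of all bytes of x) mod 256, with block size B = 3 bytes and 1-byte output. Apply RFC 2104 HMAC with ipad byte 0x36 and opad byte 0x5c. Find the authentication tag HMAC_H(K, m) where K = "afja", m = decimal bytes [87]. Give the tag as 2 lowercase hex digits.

ed

Key "afja" = 61 66 6a 61 is 4 bytes > B = 3, so hash it first: H(key) = 92, then zero-pad to 3 bytes: K' = 92 00 00.
K' ⊕ ipad = a4 36 36.  K' ⊕ opad = ce 5c 5c.
Inner input = (K'⊕ipad) ∥ m = a4 36 36 ∥ 57.
Inner hash: sum = 164+54+54+87 = 359; mod 256 = 103 → 67.
Outer input = (K'⊕opad) ∥ inner = ce 5c 5c ∥ 67.
Outer hash (tag): sum = 206+92+92+103 = 493; mod 256 = 237 → ed.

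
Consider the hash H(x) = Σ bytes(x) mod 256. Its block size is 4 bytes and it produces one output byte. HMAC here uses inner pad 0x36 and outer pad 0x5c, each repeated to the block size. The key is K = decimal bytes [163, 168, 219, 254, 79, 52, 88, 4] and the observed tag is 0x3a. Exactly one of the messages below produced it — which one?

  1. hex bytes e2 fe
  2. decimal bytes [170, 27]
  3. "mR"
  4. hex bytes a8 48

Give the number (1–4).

4

Key decimal bytes [163, 168, 219, 254, 79, 52, 88, 4] = a3 a8 db fe 4f 34 58 04 is 8 bytes > B = 4, so hash it first: H(key) = 03, then zero-pad to 4 bytes: K' = 03 00 00 00.
K' ⊕ ipad = 35 36 36 36; K' ⊕ opad = 5f 5c 5c 5c.
m1: inner = H(35 36 36 36 e2 fe) = b7; tag = H(5f 5c 5c 5c b7) = 2a
m2: inner = H(35 36 36 36 aa 1b) = 9c; tag = H(5f 5c 5c 5c 9c) = 0f
m3: inner = H(35 36 36 36 6d 52) = 96; tag = H(5f 5c 5c 5c 96) = 09
m4: inner = H(35 36 36 36 a8 48) = c7; tag = H(5f 5c 5c 5c c7) = 3a ← matches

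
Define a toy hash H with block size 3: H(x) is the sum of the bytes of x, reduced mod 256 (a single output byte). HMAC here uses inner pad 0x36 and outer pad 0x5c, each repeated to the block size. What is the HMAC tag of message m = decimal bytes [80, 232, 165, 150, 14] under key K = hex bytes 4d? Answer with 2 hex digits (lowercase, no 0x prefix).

31

Key hex bytes 4d is 1 byte ≤ B = 3; zero-pad to 3 bytes: K' = 4d 00 00.
K' ⊕ ipad = 7b 36 36.  K' ⊕ opad = 11 5c 5c.
Inner input = (K'⊕ipad) ∥ m = 7b 36 36 ∥ 50 e8 a5 96 0e.
Inner hash: sum = 123+54+54+80+232+165+150+14 = 872; mod 256 = 104 → 68.
Outer input = (K'⊕opad) ∥ inner = 11 5c 5c ∥ 68.
Outer hash (tag): sum = 17+92+92+104 = 305; mod 256 = 49 → 31.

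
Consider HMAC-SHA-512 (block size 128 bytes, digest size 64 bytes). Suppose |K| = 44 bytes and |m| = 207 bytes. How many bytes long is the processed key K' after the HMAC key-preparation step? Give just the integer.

128

Key is 44 ≤ 128 bytes, zero-padded: |K'| = 128.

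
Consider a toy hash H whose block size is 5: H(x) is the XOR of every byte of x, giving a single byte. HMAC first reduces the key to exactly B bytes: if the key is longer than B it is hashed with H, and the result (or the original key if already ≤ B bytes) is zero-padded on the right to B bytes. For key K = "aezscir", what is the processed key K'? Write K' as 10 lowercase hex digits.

|K| = 7 > B = 5, so first hash the key.
H(K): XOR 61⊕65⊕7a⊕73⊕63⊕69⊕72 = 75.
Zero-pad H(K) = 75 to 5 bytes: K' = 75 00 00 00 00.

7500000000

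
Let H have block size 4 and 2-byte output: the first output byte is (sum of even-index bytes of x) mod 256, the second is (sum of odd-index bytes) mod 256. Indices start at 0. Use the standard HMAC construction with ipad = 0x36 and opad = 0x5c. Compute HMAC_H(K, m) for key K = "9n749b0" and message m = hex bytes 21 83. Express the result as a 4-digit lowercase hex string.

Key "9n749b0" = 39 6e 37 34 39 62 30 is 7 bytes > B = 4, so hash it first: H(key) = d9 04, then zero-pad to 4 bytes: K' = d9 04 00 00.
K' ⊕ ipad = ef 32 36 36.  K' ⊕ opad = 85 58 5c 5c.
Inner input = (K'⊕ipad) ∥ m = ef 32 36 36 ∥ 21 83.
Inner hash: even-index sum = 326 mod 256 = 70; odd-index sum = 235 mod 256 = 235 → 46 eb.
Outer input = (K'⊕opad) ∥ inner = 85 58 5c 5c ∥ 46 eb.
Outer hash (tag): even-index sum = 295 mod 256 = 39; odd-index sum = 415 mod 256 = 159 → 27 9f.

279f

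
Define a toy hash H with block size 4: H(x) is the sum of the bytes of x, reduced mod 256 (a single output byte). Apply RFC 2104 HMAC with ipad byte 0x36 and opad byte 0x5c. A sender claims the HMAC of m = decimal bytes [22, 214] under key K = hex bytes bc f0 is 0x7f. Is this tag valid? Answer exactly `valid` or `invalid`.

Key hex bytes bc f0 is 2 bytes ≤ B = 4; zero-pad to 4 bytes: K' = bc f0 00 00.
K' ⊕ ipad = 8a c6 36 36; K' ⊕ opad = e0 ac 5c 5c.
Inner hash: sum = 138+198+54+54+22+214 = 680; mod 256 = 168 → a8.
Outer hash (recomputed tag): sum = 224+172+92+92+168 = 748; mod 256 = 236 → ec.
Recomputed tag = ec; claimed = 7f → mismatch.

invalid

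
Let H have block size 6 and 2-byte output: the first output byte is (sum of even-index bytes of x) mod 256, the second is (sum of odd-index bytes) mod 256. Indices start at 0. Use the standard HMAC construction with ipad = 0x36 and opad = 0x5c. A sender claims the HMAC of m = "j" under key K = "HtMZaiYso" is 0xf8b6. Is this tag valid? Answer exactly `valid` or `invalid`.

Key "HtMZaiYso" = 48 74 4d 5a 61 69 59 73 6f is 9 bytes > B = 6, so hash it first: H(key) = be aa, then zero-pad to 6 bytes: K' = be aa 00 00 00 00.
K' ⊕ ipad = 88 9c 36 36 36 36; K' ⊕ opad = e2 f6 5c 5c 5c 5c.
Inner hash: even-index sum = 350 mod 256 = 94; odd-index sum = 264 mod 256 = 8 → 5e 08.
Outer hash (recomputed tag): even-index sum = 504 mod 256 = 248; odd-index sum = 438 mod 256 = 182 → f8 b6.
Recomputed tag = f8b6; claimed = f8b6 → match.

valid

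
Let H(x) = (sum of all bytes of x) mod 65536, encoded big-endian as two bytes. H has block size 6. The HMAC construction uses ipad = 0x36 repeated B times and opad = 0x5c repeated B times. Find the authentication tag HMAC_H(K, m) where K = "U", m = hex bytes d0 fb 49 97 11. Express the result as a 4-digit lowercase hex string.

0206

Key "U" = 55 is 1 byte ≤ B = 6; zero-pad to 6 bytes: K' = 55 00 00 00 00 00.
K' ⊕ ipad = 63 36 36 36 36 36.  K' ⊕ opad = 09 5c 5c 5c 5c 5c.
Inner input = (K'⊕ipad) ∥ m = 63 36 36 36 36 36 ∥ d0 fb 49 97 11.
Inner hash: sum = 99+54+54+54+54+54+208+251+73+151+17 = 1069 → 04 2d.
Outer input = (K'⊕opad) ∥ inner = 09 5c 5c 5c 5c 5c ∥ 04 2d.
Outer hash (tag): sum = 9+92+92+92+92+92+4+45 = 518 → 02 06.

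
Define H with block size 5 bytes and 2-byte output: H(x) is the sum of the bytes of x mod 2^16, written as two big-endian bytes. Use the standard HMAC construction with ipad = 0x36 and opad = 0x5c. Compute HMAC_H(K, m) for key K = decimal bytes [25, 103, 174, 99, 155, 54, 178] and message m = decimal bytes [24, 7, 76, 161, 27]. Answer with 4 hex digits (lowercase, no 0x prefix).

01dd

Key decimal bytes [25, 103, 174, 99, 155, 54, 178] = 19 67 ae 63 9b 36 b2 is 7 bytes > B = 5, so hash it first: H(key) = 03 14, then zero-pad to 5 bytes: K' = 03 14 00 00 00.
K' ⊕ ipad = 35 22 36 36 36.  K' ⊕ opad = 5f 48 5c 5c 5c.
Inner input = (K'⊕ipad) ∥ m = 35 22 36 36 36 ∥ 18 07 4c a1 1b.
Inner hash: sum = 53+34+54+54+54+24+7+76+161+27 = 544 → 02 20.
Outer input = (K'⊕opad) ∥ inner = 5f 48 5c 5c 5c ∥ 02 20.
Outer hash (tag): sum = 95+72+92+92+92+2+32 = 477 → 01 dd.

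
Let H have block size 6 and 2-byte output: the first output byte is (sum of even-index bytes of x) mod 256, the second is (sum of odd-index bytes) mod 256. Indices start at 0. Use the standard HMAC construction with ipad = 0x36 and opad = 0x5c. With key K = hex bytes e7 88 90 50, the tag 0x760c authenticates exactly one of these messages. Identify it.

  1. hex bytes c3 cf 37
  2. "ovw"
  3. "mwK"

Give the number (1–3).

Key hex bytes e7 88 90 50 is 4 bytes ≤ B = 6; zero-pad to 6 bytes: K' = e7 88 90 50 00 00.
K' ⊕ ipad = d1 be a6 66 36 36; K' ⊕ opad = bb d4 cc 0c 5c 5c.
m1: inner = H(d1 be a6 66 36 36 c3 cf 37) = a7 29; tag = H(bb d4 cc 0c 5c 5c a7 29) = 8a65
m2: inner = H(d1 be a6 66 36 36 6f 76 77) = 93 d0; tag = H(bb d4 cc 0c 5c 5c 93 d0) = 760c ← matches
m3: inner = H(d1 be a6 66 36 36 6d 77 4b) = 65 d1; tag = H(bb d4 cc 0c 5c 5c 65 d1) = 480d

2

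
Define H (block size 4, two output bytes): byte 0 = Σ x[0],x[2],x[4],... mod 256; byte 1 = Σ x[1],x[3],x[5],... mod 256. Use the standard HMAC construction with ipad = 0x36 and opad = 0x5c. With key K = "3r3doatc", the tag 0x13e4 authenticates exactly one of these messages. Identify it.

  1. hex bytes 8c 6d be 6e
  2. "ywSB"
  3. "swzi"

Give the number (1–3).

Key "3r3doatc" = 33 72 33 64 6f 61 74 63 is 8 bytes > B = 4, so hash it first: H(key) = 49 9a, then zero-pad to 4 bytes: K' = 49 9a 00 00.
K' ⊕ ipad = 7f ac 36 36; K' ⊕ opad = 15 c6 5c 5c.
m1: inner = H(7f ac 36 36 8c 6d be 6e) = ff bd; tag = H(15 c6 5c 5c ff bd) = 70df
m2: inner = H(7f ac 36 36 79 77 53 42) = 81 9b; tag = H(15 c6 5c 5c 81 9b) = f2bd
m3: inner = H(7f ac 36 36 73 77 7a 69) = a2 c2; tag = H(15 c6 5c 5c a2 c2) = 13e4 ← matches

3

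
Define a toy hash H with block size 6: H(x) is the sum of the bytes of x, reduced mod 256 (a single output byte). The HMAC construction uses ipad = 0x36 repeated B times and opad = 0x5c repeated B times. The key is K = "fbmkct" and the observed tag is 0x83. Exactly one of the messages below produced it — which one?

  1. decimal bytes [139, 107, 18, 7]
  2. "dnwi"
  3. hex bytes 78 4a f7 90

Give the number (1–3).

Key "fbmkct" = 66 62 6d 6b 63 74 is exactly B = 6 bytes: K' = 66 62 6d 6b 63 74.
K' ⊕ ipad = 50 54 5b 5d 55 42; K' ⊕ opad = 3a 3e 31 37 3f 28.
m1: inner = H(50 54 5b 5d 55 42 8b 6b 12 07) = 02; tag = H(3a 3e 31 37 3f 28 02) = 49
m2: inner = H(50 54 5b 5d 55 42 64 6e 77 69) = a5; tag = H(3a 3e 31 37 3f 28 a5) = ec
m3: inner = H(50 54 5b 5d 55 42 78 4a f7 90) = 3c; tag = H(3a 3e 31 37 3f 28 3c) = 83 ← matches

3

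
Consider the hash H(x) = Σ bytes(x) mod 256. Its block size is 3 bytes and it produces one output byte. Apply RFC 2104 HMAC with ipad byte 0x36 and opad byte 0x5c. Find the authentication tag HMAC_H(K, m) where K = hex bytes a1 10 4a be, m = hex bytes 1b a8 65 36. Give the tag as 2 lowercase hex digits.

Key hex bytes a1 10 4a be is 4 bytes > B = 3, so hash it first: H(key) = b9, then zero-pad to 3 bytes: K' = b9 00 00.
K' ⊕ ipad = 8f 36 36.  K' ⊕ opad = e5 5c 5c.
Inner input = (K'⊕ipad) ∥ m = 8f 36 36 ∥ 1b a8 65 36.
Inner hash: sum = 143+54+54+27+168+101+54 = 601; mod 256 = 89 → 59.
Outer input = (K'⊕opad) ∥ inner = e5 5c 5c ∥ 59.
Outer hash (tag): sum = 229+92+92+89 = 502; mod 256 = 246 → f6.

f6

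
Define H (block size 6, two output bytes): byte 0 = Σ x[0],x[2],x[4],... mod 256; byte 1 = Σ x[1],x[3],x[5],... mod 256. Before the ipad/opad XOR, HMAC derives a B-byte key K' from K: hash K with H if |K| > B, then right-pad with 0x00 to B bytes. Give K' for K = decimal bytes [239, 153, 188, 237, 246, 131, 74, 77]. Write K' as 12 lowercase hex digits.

|K| = 8 > B = 6, so first hash the key.
H(K): even-index sum = 747 mod 256 = 235; odd-index sum = 598 mod 256 = 86 → eb 56.
Zero-pad H(K) = eb 56 to 6 bytes: K' = eb 56 00 00 00 00.

eb5600000000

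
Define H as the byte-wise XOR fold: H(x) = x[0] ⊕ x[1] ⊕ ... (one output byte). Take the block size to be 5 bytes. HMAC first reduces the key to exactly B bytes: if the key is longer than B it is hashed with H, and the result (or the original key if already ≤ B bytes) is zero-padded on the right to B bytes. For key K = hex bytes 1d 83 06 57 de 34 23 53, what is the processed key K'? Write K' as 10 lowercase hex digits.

|K| = 8 > B = 5, so first hash the key.
H(K): XOR 1d⊕83⊕06⊕57⊕de⊕34⊕23⊕53 = 55.
Zero-pad H(K) = 55 to 5 bytes: K' = 55 00 00 00 00.

5500000000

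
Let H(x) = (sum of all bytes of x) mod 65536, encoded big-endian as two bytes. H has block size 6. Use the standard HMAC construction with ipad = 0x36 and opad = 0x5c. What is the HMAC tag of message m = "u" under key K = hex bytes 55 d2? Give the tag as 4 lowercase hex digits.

Key hex bytes 55 d2 is 2 bytes ≤ B = 6; zero-pad to 6 bytes: K' = 55 d2 00 00 00 00.
K' ⊕ ipad = 63 e4 36 36 36 36.  K' ⊕ opad = 09 8e 5c 5c 5c 5c.
Inner input = (K'⊕ipad) ∥ m = 63 e4 36 36 36 36 ∥ 75.
Inner hash: sum = 99+228+54+54+54+54+117 = 660 → 02 94.
Outer input = (K'⊕opad) ∥ inner = 09 8e 5c 5c 5c 5c ∥ 02 94.
Outer hash (tag): sum = 9+142+92+92+92+92+2+148 = 669 → 02 9d.

029d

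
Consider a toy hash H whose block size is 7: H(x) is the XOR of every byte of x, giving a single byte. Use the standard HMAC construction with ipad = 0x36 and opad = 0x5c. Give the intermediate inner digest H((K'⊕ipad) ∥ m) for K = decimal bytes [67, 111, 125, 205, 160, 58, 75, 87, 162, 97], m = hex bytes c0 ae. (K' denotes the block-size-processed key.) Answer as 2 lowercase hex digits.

Key decimal bytes [67, 111, 125, 205, 160, 58, 75, 87, 162, 97] = 43 6f 7d cd a0 3a 4b 57 a2 61 is 10 bytes > B = 7, so hash it first: H(key) = d9, then zero-pad to 7 bytes: K' = d9 00 00 00 00 00 00.
K' ⊕ ipad = ef 36 36 36 36 36 36.
Inner input = ef 36 36 36 36 36 36 ∥ c0 ae.
Inner hash: XOR ef⊕36⊕36⊕36⊕36⊕36⊕36⊕c0⊕ae = 81.

81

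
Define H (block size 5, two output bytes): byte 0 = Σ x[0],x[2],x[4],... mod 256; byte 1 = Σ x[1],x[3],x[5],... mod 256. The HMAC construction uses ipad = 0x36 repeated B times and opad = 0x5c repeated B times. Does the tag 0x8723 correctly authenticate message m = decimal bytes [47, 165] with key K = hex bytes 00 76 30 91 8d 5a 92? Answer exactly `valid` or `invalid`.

Key hex bytes 00 76 30 91 8d 5a 92 is 7 bytes > B = 5, so hash it first: H(key) = 4f 61, then zero-pad to 5 bytes: K' = 4f 61 00 00 00.
K' ⊕ ipad = 79 57 36 36 36; K' ⊕ opad = 13 3d 5c 5c 5c.
Inner hash: even-index sum = 394 mod 256 = 138; odd-index sum = 188 mod 256 = 188 → 8a bc.
Outer hash (recomputed tag): even-index sum = 391 mod 256 = 135; odd-index sum = 291 mod 256 = 35 → 87 23.
Recomputed tag = 8723; claimed = 8723 → match.

valid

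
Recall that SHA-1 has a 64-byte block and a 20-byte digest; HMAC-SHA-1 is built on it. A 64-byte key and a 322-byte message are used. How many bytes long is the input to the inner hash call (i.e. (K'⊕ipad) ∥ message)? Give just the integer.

386

Key is 64 ≤ 64 bytes, zero-padded: |K'| = 64.
Inner input = (K'⊕ipad) ∥ m → 64 + 322 = 386 bytes.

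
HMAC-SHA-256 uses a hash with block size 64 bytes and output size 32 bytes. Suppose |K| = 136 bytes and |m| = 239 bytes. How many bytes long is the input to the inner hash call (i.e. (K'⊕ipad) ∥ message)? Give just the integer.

303

Key is 136 > 64 bytes, so it is hashed to 32 bytes then zero-padded to 64: |K'| = 64.
Inner input = (K'⊕ipad) ∥ m → 64 + 239 = 303 bytes.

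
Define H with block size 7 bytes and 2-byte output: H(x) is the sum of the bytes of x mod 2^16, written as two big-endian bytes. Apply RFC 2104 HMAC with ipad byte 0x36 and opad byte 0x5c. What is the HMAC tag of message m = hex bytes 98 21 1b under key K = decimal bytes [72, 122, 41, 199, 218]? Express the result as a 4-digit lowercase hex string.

0292

Key decimal bytes [72, 122, 41, 199, 218] = 48 7a 29 c7 da is 5 bytes ≤ B = 7; zero-pad to 7 bytes: K' = 48 7a 29 c7 da 00 00.
K' ⊕ ipad = 7e 4c 1f f1 ec 36 36.  K' ⊕ opad = 14 26 75 9b 86 5c 5c.
Inner input = (K'⊕ipad) ∥ m = 7e 4c 1f f1 ec 36 36 ∥ 98 21 1b.
Inner hash: sum = 126+76+31+241+236+54+54+152+33+27 = 1030 → 04 06.
Outer input = (K'⊕opad) ∥ inner = 14 26 75 9b 86 5c 5c ∥ 04 06.
Outer hash (tag): sum = 20+38+117+155+134+92+92+4+6 = 658 → 02 92.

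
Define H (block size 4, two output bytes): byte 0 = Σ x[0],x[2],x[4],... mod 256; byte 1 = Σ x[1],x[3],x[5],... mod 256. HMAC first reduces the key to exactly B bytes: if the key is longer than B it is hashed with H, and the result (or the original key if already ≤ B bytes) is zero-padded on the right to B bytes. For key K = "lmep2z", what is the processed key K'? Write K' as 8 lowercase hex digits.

|K| = 6 > B = 4, so first hash the key.
H(K): even-index sum = 259 mod 256 = 3; odd-index sum = 343 mod 256 = 87 → 03 57.
Zero-pad H(K) = 03 57 to 4 bytes: K' = 03 57 00 00.

03570000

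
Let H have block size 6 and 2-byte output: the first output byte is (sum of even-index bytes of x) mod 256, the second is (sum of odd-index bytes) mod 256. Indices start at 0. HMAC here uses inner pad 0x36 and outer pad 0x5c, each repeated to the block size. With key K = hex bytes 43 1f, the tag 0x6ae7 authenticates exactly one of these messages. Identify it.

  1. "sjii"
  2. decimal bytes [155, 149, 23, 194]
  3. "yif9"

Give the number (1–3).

2

Key hex bytes 43 1f is 2 bytes ≤ B = 6; zero-pad to 6 bytes: K' = 43 1f 00 00 00 00.
K' ⊕ ipad = 75 29 36 36 36 36; K' ⊕ opad = 1f 43 5c 5c 5c 5c.
m1: inner = H(75 29 36 36 36 36 73 6a 69 69) = bd 68; tag = H(1f 43 5c 5c 5c 5c bd 68) = 9463
m2: inner = H(75 29 36 36 36 36 9b 95 17 c2) = 93 ec; tag = H(1f 43 5c 5c 5c 5c 93 ec) = 6ae7 ← matches
m3: inner = H(75 29 36 36 36 36 79 69 66 39) = c0 37; tag = H(1f 43 5c 5c 5c 5c c0 37) = 9732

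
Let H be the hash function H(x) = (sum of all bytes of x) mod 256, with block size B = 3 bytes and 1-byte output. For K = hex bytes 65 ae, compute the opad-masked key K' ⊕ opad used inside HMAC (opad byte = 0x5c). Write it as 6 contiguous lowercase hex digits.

Key hex bytes 65 ae is 2 bytes ≤ B = 3; zero-pad to 3 bytes: K' = 65 ae 00.
XOR each byte with 0x5c: 65⊕5c=39, ae⊕5c=f2, 00⊕5c=5c.

39f25c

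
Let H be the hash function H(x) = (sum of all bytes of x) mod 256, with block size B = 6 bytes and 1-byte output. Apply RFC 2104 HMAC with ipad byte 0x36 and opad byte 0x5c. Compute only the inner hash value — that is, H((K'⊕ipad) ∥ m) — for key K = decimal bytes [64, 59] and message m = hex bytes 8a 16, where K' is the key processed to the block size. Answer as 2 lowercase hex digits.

Key decimal bytes [64, 59] = 40 3b is 2 bytes ≤ B = 6; zero-pad to 6 bytes: K' = 40 3b 00 00 00 00.
K' ⊕ ipad = 76 0d 36 36 36 36.
Inner input = 76 0d 36 36 36 36 ∥ 8a 16.
Inner hash: sum = 118+13+54+54+54+54+138+22 = 507; mod 256 = 251 → fb.

fb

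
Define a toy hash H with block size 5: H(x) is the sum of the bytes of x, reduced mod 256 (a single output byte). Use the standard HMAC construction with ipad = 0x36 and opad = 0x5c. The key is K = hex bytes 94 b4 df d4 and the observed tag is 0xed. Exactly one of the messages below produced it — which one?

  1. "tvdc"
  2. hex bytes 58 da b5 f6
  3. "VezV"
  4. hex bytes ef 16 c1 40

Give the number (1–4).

1

Key hex bytes 94 b4 df d4 is 4 bytes ≤ B = 5; zero-pad to 5 bytes: K' = 94 b4 df d4 00.
K' ⊕ ipad = a2 82 e9 e2 36; K' ⊕ opad = c8 e8 83 88 5c.
m1: inner = H(a2 82 e9 e2 36 74 76 64 63) = d6; tag = H(c8 e8 83 88 5c d6) = ed ← matches
m2: inner = H(a2 82 e9 e2 36 58 da b5 f6) = 02; tag = H(c8 e8 83 88 5c 02) = 19
m3: inner = H(a2 82 e9 e2 36 56 65 7a 56) = b0; tag = H(c8 e8 83 88 5c b0) = c7
m4: inner = H(a2 82 e9 e2 36 ef 16 c1 40) = 2b; tag = H(c8 e8 83 88 5c 2b) = 42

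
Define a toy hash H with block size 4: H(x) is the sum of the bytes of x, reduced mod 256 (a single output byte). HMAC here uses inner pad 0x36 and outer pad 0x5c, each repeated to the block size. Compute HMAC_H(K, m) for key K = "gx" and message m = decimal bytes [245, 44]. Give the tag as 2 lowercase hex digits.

Key "gx" = 67 78 is 2 bytes ≤ B = 4; zero-pad to 4 bytes: K' = 67 78 00 00.
K' ⊕ ipad = 51 4e 36 36.  K' ⊕ opad = 3b 24 5c 5c.
Inner input = (K'⊕ipad) ∥ m = 51 4e 36 36 ∥ f5 2c.
Inner hash: sum = 81+78+54+54+245+44 = 556; mod 256 = 44 → 2c.
Outer input = (K'⊕opad) ∥ inner = 3b 24 5c 5c ∥ 2c.
Outer hash (tag): sum = 59+36+92+92+44 = 323; mod 256 = 67 → 43.

43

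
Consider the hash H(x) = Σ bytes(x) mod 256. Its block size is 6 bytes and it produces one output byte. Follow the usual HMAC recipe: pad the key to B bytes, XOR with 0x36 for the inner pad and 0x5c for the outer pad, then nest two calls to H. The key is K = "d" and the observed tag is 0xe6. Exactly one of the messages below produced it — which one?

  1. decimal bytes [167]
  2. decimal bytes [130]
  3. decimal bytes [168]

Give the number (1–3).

Key "d" = 64 is 1 byte ≤ B = 6; zero-pad to 6 bytes: K' = 64 00 00 00 00 00.
K' ⊕ ipad = 52 36 36 36 36 36; K' ⊕ opad = 38 5c 5c 5c 5c 5c.
m1: inner = H(52 36 36 36 36 36 a7) = 07; tag = H(38 5c 5c 5c 5c 5c 07) = 0b
m2: inner = H(52 36 36 36 36 36 82) = e2; tag = H(38 5c 5c 5c 5c 5c e2) = e6 ← matches
m3: inner = H(52 36 36 36 36 36 a8) = 08; tag = H(38 5c 5c 5c 5c 5c 08) = 0c

2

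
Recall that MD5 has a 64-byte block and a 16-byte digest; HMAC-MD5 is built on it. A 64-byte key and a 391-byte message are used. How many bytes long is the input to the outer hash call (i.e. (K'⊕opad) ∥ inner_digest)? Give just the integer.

Key is 64 ≤ 64 bytes, zero-padded: |K'| = 64.
Outer input = (K'⊕opad) ∥ H(inner) → 64 + 16 = 80 bytes.

80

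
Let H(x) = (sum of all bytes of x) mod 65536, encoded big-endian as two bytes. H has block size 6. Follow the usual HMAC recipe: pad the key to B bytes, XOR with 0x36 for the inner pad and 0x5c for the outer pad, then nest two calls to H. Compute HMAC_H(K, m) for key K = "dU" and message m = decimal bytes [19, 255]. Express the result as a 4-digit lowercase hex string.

0252

Key "dU" = 64 55 is 2 bytes ≤ B = 6; zero-pad to 6 bytes: K' = 64 55 00 00 00 00.
K' ⊕ ipad = 52 63 36 36 36 36.  K' ⊕ opad = 38 09 5c 5c 5c 5c.
Inner input = (K'⊕ipad) ∥ m = 52 63 36 36 36 36 ∥ 13 ff.
Inner hash: sum = 82+99+54+54+54+54+19+255 = 671 → 02 9f.
Outer input = (K'⊕opad) ∥ inner = 38 09 5c 5c 5c 5c ∥ 02 9f.
Outer hash (tag): sum = 56+9+92+92+92+92+2+159 = 594 → 02 52.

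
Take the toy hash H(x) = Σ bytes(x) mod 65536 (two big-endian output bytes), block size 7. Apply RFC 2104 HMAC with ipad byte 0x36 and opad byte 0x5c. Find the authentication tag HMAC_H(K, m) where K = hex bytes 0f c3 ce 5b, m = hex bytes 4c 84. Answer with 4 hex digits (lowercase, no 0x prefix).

Key hex bytes 0f c3 ce 5b is 4 bytes ≤ B = 7; zero-pad to 7 bytes: K' = 0f c3 ce 5b 00 00 00.
K' ⊕ ipad = 39 f5 f8 6d 36 36 36.  K' ⊕ opad = 53 9f 92 07 5c 5c 5c.
Inner input = (K'⊕ipad) ∥ m = 39 f5 f8 6d 36 36 36 ∥ 4c 84.
Inner hash: sum = 57+245+248+109+54+54+54+76+132 = 1029 → 04 05.
Outer input = (K'⊕opad) ∥ inner = 53 9f 92 07 5c 5c 5c ∥ 04 05.
Outer hash (tag): sum = 83+159+146+7+92+92+92+4+5 = 680 → 02 a8.

02a8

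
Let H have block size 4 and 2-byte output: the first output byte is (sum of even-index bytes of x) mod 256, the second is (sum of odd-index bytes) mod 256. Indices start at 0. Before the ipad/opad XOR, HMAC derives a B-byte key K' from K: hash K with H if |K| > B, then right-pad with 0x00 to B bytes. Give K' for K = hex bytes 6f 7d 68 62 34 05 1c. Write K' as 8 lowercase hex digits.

|K| = 7 > B = 4, so first hash the key.
H(K): even-index sum = 295 mod 256 = 39; odd-index sum = 228 mod 256 = 228 → 27 e4.
Zero-pad H(K) = 27 e4 to 4 bytes: K' = 27 e4 00 00.

27e40000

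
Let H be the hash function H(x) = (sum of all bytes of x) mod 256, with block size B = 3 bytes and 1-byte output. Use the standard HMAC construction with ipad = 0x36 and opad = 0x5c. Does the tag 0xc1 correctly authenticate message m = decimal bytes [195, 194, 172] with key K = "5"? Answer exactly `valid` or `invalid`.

Key "5" = 35 is 1 byte ≤ B = 3; zero-pad to 3 bytes: K' = 35 00 00.
K' ⊕ ipad = 03 36 36; K' ⊕ opad = 69 5c 5c.
Inner hash: sum = 3+54+54+195+194+172 = 672; mod 256 = 160 → a0.
Outer hash (recomputed tag): sum = 105+92+92+160 = 449; mod 256 = 193 → c1.
Recomputed tag = c1; claimed = c1 → match.

valid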